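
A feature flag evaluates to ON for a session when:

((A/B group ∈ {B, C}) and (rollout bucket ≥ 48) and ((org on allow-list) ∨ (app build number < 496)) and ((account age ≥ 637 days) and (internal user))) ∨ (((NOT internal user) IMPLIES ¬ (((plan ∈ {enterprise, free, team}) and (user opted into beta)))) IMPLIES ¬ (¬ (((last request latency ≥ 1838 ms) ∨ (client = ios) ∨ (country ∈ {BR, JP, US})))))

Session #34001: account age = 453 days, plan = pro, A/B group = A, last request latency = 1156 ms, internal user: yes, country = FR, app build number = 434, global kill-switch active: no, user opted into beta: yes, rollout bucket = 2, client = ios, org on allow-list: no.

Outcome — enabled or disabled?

Enabled

Atomic conditions:
  A/B group ∈ {B, C}: A is not in the set → false
  rollout bucket ≥ 48: 2 ≥ 48 is false
  org on allow-list: no → false
  app build number < 496: 434 < 496 is true
  account age ≥ 637 days: 453 ≥ 637 is false
  internal user: yes → true
  NOT internal user: yes → false
  plan ∈ {enterprise, free, team}: pro is not in the set → false
  user opted into beta: yes → true
  last request latency ≥ 1838 ms: 1156 ≥ 1838 is false
  client = ios: ios == ios is true
  country ∈ {BR, JP, US}: FR is not in the set → false
Combine:
[1.3] false OR true = true
[1.4] false AND true = false
[1] false AND false AND true AND false = false
[2.1.2.1] false AND true = false
[2.1.2] NOT false = true
[2.1] false → true (antecedent false ⇒ implication holds) = true
[2.2.1.1] false OR true OR false = true
[2.2.1] NOT true = false
[2.2] NOT false = true
[2] true → true = true
[root] false OR true = true
Overall: true → enabled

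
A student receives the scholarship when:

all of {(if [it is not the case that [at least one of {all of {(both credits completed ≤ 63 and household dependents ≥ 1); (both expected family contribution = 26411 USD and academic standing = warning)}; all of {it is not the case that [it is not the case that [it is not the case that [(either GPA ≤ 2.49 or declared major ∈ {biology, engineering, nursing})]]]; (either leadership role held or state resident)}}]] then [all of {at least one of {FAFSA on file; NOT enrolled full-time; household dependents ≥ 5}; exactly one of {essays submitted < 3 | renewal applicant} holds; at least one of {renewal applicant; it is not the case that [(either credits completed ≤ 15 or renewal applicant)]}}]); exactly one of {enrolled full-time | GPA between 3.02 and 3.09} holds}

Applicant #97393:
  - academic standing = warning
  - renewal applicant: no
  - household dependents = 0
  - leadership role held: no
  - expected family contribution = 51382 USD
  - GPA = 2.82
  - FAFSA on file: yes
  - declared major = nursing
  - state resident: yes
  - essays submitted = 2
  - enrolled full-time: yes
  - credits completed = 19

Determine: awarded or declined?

Awarded

Atomic conditions:
  credits completed ≤ 63: 19 ≤ 63 is true
  household dependents ≥ 1: 0 ≥ 1 is false
  expected family contribution = 26411 USD: 51382 == 26411 is false
  academic standing = warning: warning == warning is true
  GPA ≤ 2.49: 2.82 ≤ 2.49 is false
  declared major ∈ {biology, engineering, nursing}: nursing is in the set → true
  leadership role held: no → false
  state resident: yes → true
  FAFSA on file: yes → true
  NOT enrolled full-time: yes → false
  household dependents ≥ 5: 0 ≥ 5 is false
  essays submitted < 3: 2 < 3 is true
  renewal applicant: no → false
  credits completed ≤ 15: 19 ≤ 15 is false
  enrolled full-time: yes → true
  GPA between 3.02 and 3.09: 2.82 in [3.02, 3.09] is false
Combine:
[1.1.1.1.1] true AND false = false
[1.1.1.1.2] false AND true = false
[1.1.1.1] false AND false = false
[1.1.1.2.1.1.1.1] false OR true = true
[1.1.1.2.1.1.1] NOT true = false
[1.1.1.2.1.1] NOT false = true
[1.1.1.2.1] NOT true = false
[1.1.1.2.2] false OR true = true
[1.1.1.2] false AND true = false
[1.1.1] false OR false = false
[1.1] NOT false = true
[1.2.1] true OR false OR false = true
[1.2.2] exactly-one(true, false) = true
[1.2.3.2.1] false OR false = false
[1.2.3.2] NOT false = true
[1.2.3] false OR true = true
[1.2] true AND true AND true = true
[1] true → true = true
[2] exactly-one(true, false) = true
[root] true AND true = true
Overall: true → awarded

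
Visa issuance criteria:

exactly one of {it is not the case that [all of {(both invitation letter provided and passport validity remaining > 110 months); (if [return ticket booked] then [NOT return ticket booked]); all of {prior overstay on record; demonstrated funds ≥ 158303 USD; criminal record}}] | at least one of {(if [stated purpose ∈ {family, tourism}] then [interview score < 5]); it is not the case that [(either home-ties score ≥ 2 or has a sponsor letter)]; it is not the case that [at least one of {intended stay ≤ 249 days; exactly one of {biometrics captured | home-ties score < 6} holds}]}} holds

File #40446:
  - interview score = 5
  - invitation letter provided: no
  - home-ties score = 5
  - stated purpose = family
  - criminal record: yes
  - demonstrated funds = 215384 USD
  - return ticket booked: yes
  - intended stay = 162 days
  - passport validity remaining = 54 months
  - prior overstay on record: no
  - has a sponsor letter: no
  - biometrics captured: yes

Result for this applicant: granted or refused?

Atomic conditions:
  invitation letter provided: no → false
  passport validity remaining > 110 months: 54 > 110 is false
  return ticket booked: yes → true
  NOT return ticket booked: yes → false
  prior overstay on record: no → false
  demonstrated funds ≥ 158303 USD: 215384 ≥ 158303 is true
  criminal record: yes → true
  stated purpose ∈ {family, tourism}: family is in the set → true
  interview score < 5: 5 < 5 is false
  home-ties score ≥ 2: 5 ≥ 2 is true
  has a sponsor letter: no → false
  intended stay ≤ 249 days: 162 ≤ 249 is true
  biometrics captured: yes → true
  home-ties score < 6: 5 < 6 is true
Combine:
[1.1.1] false AND false = false
[1.1.2] true → false = false
[1.1.3] false AND true AND true = false
[1.1] false AND false AND false = false
[1] NOT false = true
[2.1] true → false = false
[2.2.1] true OR false = true
[2.2] NOT true = false
[2.3.1.2] exactly-one(true, true) = false
[2.3.1] true OR false = true
[2.3] NOT true = false
[2] false OR false OR false = false
[root] exactly-one(true, false) = true
Overall: true → granted

Granted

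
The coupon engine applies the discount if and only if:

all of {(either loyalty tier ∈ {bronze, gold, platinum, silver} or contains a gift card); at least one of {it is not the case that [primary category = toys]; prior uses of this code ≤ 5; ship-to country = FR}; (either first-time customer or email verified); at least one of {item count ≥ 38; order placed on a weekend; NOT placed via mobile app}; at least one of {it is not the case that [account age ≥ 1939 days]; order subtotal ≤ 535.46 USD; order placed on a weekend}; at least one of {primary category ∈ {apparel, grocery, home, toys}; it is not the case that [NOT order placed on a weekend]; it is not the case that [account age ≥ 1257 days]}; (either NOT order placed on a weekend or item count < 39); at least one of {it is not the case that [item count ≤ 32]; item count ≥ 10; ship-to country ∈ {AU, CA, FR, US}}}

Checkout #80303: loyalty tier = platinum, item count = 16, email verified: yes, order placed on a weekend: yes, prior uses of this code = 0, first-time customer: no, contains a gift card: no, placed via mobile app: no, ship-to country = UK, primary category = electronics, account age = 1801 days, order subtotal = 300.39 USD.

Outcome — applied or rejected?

Applied

Atomic conditions:
  loyalty tier ∈ {bronze, gold, platinum, silver}: platinum is in the set → true
  contains a gift card: no → false
  primary category = toys: electronics == toys is false
  prior uses of this code ≤ 5: 0 ≤ 5 is true
  ship-to country = FR: UK == FR is false
  first-time customer: no → false
  email verified: yes → true
  item count ≥ 38: 16 ≥ 38 is false
  order placed on a weekend: yes → true
  NOT placed via mobile app: no → true
  account age ≥ 1939 days: 1801 ≥ 1939 is false
  order subtotal ≤ 535.46 USD: 300.39 ≤ 535.46 is true
  primary category ∈ {apparel, grocery, home, toys}: electronics is not in the set → false
  NOT order placed on a weekend: yes → false
  account age ≥ 1257 days: 1801 ≥ 1257 is true
  item count < 39: 16 < 39 is true
  item count ≤ 32: 16 ≤ 32 is true
  item count ≥ 10: 16 ≥ 10 is true
  ship-to country ∈ {AU, CA, FR, US}: UK is not in the set → false
Combine:
[1] true OR false = true
[2.1] NOT false = true
[2] true OR true OR false = true
[3] false OR true = true
[4] false OR true OR true = true
[5.1] NOT false = true
[5] true OR true OR true = true
[6.2] NOT false = true
[6.3] NOT true = false
[6] false OR true OR false = true
[7] false OR true = true
[8.1] NOT true = false
[8] false OR true OR false = true
[root] true AND true AND true AND true AND true AND true AND true AND true = true
Overall: true → applied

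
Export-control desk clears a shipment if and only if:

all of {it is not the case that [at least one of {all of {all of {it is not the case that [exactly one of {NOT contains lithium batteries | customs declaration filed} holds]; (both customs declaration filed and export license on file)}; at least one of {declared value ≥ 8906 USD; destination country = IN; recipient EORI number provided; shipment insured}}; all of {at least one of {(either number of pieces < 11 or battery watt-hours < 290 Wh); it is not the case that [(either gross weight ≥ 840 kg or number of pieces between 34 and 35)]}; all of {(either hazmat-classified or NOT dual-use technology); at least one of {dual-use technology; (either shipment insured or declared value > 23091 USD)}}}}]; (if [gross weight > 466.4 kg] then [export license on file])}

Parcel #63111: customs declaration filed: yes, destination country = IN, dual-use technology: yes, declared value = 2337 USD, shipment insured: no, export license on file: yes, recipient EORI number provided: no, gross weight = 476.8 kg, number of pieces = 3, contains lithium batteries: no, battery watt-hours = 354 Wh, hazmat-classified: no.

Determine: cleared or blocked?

Atomic conditions:
  NOT contains lithium batteries: no → true
  customs declaration filed: yes → true
  export license on file: yes → true
  declared value ≥ 8906 USD: 2337 ≥ 8906 is false
  destination country = IN: IN == IN is true
  recipient EORI number provided: no → false
  shipment insured: no → false
  number of pieces < 11: 3 < 11 is true
  battery watt-hours < 290 Wh: 354 < 290 is false
  gross weight ≥ 840 kg: 476.8 ≥ 840 is false
  number of pieces between 34 and 35: 3 in [34, 35] is false
  hazmat-classified: no → false
  NOT dual-use technology: yes → false
  dual-use technology: yes → true
  declared value > 23091 USD: 2337 > 23091 is false
  gross weight > 466.4 kg: 476.8 > 466.4 is true
Combine:
[1.1.1.1.1.1] exactly-one(true, true) = false
[1.1.1.1.1] NOT false = true
[1.1.1.1.2] true AND true = true
[1.1.1.1] true AND true = true
[1.1.1.2] false OR true OR false OR false = true
[1.1.1] true AND true = true
[1.1.2.1.1] true OR false = true
[1.1.2.1.2.1] false OR false = false
[1.1.2.1.2] NOT false = true
[1.1.2.1] true OR true = true
[1.1.2.2.1] false OR false = false
[1.1.2.2.2.2] false OR false = false
[1.1.2.2.2] true OR false = true
[1.1.2.2] false AND true = false
[1.1.2] true AND false = false
[1.1] true OR false = true
[1] NOT true = false
[2] true → true = true
[root] false AND true = false
Overall: false → blocked

Blocked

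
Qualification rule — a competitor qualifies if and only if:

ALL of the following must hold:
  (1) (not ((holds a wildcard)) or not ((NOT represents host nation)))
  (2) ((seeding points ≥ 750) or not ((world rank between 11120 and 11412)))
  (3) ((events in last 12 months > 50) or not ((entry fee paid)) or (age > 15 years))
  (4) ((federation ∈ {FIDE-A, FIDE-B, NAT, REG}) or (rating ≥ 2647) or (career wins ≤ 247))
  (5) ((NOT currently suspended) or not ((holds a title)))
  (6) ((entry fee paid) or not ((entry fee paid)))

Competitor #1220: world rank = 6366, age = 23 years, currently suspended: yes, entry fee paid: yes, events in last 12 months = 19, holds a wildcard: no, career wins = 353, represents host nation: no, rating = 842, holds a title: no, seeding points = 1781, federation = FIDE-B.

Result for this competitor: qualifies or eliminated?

Qualifies

Atomic conditions:
  holds a wildcard: no → false
  NOT represents host nation: no → true
  seeding points ≥ 750: 1781 ≥ 750 is true
  world rank between 11120 and 11412: 6366 in [11120, 11412] is false
  events in last 12 months > 50: 19 > 50 is false
  entry fee paid: yes → true
  age > 15 years: 23 > 15 is true
  federation ∈ {FIDE-A, FIDE-B, NAT, REG}: FIDE-B is in the set → true
  rating ≥ 2647: 842 ≥ 2647 is false
  career wins ≤ 247: 353 ≤ 247 is false
  NOT currently suspended: yes → false
  holds a title: no → false
Combine:
[1.1] NOT false = true
[1.2] NOT true = false
[1] true OR false = true
[2.2] NOT false = true
[2] true OR true = true
[3.2] NOT true = false
[3] false OR false OR true = true
[4] true OR false OR false = true
[5.2] NOT false = true
[5] false OR true = true
[6.2] NOT true = false
[6] true OR false = true
[root] true AND true AND true AND true AND true AND true = true
Overall: true → qualifies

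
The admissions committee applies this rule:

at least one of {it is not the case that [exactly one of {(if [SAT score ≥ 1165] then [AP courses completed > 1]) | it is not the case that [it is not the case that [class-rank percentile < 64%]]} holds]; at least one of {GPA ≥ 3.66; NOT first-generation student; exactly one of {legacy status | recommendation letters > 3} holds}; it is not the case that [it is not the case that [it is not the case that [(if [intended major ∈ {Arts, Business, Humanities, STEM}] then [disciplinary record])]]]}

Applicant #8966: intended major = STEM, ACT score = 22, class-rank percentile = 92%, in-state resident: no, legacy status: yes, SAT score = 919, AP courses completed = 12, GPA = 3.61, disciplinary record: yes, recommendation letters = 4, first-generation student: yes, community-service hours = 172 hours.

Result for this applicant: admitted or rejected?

Rejected

Atomic conditions:
  SAT score ≥ 1165: 919 ≥ 1165 is false
  AP courses completed > 1: 12 > 1 is true
  class-rank percentile < 64%: 92 < 64 is false
  GPA ≥ 3.66: 3.61 ≥ 3.66 is false
  NOT first-generation student: yes → false
  legacy status: yes → true
  recommendation letters > 3: 4 > 3 is true
  intended major ∈ {Arts, Business, Humanities, STEM}: STEM is in the set → true
  disciplinary record: yes → true
Combine:
[1.1.1] false → true (antecedent false ⇒ implication holds) = true
[1.1.2.1] NOT false = true
[1.1.2] NOT true = false
[1.1] exactly-one(true, false) = true
[1] NOT true = false
[2.3] exactly-one(true, true) = false
[2] false OR false OR false = false
[3.1.1.1] true → true = true
[3.1.1] NOT true = false
[3.1] NOT false = true
[3] NOT true = false
[root] false OR false OR false = false
Overall: false → rejected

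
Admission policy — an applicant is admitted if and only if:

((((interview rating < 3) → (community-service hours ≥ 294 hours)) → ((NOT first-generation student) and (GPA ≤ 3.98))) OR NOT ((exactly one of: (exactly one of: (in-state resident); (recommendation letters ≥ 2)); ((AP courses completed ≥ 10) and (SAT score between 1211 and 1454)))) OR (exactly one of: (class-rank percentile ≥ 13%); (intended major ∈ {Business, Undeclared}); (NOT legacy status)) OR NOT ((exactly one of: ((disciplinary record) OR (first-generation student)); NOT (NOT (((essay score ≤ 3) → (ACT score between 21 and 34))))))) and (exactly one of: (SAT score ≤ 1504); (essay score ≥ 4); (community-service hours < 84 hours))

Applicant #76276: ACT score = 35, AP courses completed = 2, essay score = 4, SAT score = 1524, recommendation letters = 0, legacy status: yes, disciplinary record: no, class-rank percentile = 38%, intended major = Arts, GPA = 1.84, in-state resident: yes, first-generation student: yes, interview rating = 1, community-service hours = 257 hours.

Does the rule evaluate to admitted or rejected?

Atomic conditions:
  interview rating < 3: 1 < 3 is true
  community-service hours ≥ 294 hours: 257 ≥ 294 is false
  NOT first-generation student: yes → false
  GPA ≤ 3.98: 1.84 ≤ 3.98 is true
  in-state resident: yes → true
  recommendation letters ≥ 2: 0 ≥ 2 is false
  AP courses completed ≥ 10: 2 ≥ 10 is false
  SAT score between 1211 and 1454: 1524 in [1211, 1454] is false
  class-rank percentile ≥ 13%: 38 ≥ 13 is true
  intended major ∈ {Business, Undeclared}: Arts is not in the set → false
  NOT legacy status: yes → false
  disciplinary record: no → false
  first-generation student: yes → true
  essay score ≤ 3: 4 ≤ 3 is false
  ACT score between 21 and 34: 35 in [21, 34] is false
  SAT score ≤ 1504: 1524 ≤ 1504 is false
  essay score ≥ 4: 4 ≥ 4 is true
  community-service hours < 84 hours: 257 < 84 is false
Combine:
[1.1.1] true → false = false
[1.1.2] false AND true = false
[1.1] false → false (antecedent false ⇒ implication holds) = true
[1.2.1.1] exactly-one(true, false) = true
[1.2.1.2] false AND false = false
[1.2.1] exactly-one(true, false) = true
[1.2] NOT true = false
[1.3] exactly-one(true, false, false) = true
[1.4.1.1] false OR true = true
[1.4.1.2.1.1] false → false (antecedent false ⇒ implication holds) = true
[1.4.1.2.1] NOT true = false
[1.4.1.2] NOT false = true
[1.4.1] exactly-one(true, true) = false
[1.4] NOT false = true
[1] true OR false OR true OR true = true
[2] exactly-one(false, true, false) = true
[root] true AND true = true
Overall: true → admitted

Admitted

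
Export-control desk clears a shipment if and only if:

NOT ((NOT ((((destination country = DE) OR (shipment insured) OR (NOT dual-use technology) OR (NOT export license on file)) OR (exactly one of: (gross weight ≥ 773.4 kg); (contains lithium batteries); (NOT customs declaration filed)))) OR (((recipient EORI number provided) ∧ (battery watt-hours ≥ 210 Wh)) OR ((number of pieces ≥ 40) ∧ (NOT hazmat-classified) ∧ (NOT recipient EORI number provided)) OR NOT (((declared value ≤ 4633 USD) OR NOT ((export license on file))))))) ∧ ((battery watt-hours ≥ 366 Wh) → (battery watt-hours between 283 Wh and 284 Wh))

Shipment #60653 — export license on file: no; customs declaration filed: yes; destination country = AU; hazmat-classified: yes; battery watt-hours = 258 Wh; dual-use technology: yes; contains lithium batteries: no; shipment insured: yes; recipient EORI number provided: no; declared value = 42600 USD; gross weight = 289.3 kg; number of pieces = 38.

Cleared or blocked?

Cleared

Atomic conditions:
  destination country = DE: AU == DE is false
  shipment insured: yes → true
  NOT dual-use technology: yes → false
  NOT export license on file: no → true
  gross weight ≥ 773.4 kg: 289.3 ≥ 773.4 is false
  contains lithium batteries: no → false
  NOT customs declaration filed: yes → false
  recipient EORI number provided: no → false
  battery watt-hours ≥ 210 Wh: 258 ≥ 210 is true
  number of pieces ≥ 40: 38 ≥ 40 is false
  NOT hazmat-classified: yes → false
  NOT recipient EORI number provided: no → true
  declared value ≤ 4633 USD: 42600 ≤ 4633 is false
  export license on file: no → false
  battery watt-hours ≥ 366 Wh: 258 ≥ 366 is false
  battery watt-hours between 283 Wh and 284 Wh: 258 in [283, 284] is false
Combine:
[1.1.1.1.1] false OR true OR false OR true = true
[1.1.1.1.2] exactly-one(false, false, false) = false
[1.1.1.1] true OR false = true
[1.1.1] NOT true = false
[1.1.2.1] false AND true = false
[1.1.2.2] false AND false AND true = false
[1.1.2.3.1.2] NOT false = true
[1.1.2.3.1] false OR true = true
[1.1.2.3] NOT true = false
[1.1.2] false OR false OR false = false
[1.1] false OR false = false
[1] NOT false = true
[2] false → false (antecedent false ⇒ implication holds) = true
[root] true AND true = true
Overall: true → cleared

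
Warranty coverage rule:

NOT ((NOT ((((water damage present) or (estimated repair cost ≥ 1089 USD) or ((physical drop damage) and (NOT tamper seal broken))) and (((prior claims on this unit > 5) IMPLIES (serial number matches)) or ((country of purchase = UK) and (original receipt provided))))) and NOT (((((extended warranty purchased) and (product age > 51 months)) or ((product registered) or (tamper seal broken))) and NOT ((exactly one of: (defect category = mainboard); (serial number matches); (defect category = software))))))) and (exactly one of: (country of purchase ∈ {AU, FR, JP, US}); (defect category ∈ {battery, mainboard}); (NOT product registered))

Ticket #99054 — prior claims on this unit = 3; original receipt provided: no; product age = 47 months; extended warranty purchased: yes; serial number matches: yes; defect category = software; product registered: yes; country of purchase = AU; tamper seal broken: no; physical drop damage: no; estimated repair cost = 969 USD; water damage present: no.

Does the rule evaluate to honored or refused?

Honored

Atomic conditions:
  water damage present: no → false
  estimated repair cost ≥ 1089 USD: 969 ≥ 1089 is false
  physical drop damage: no → false
  NOT tamper seal broken: no → true
  prior claims on this unit > 5: 3 > 5 is false
  serial number matches: yes → true
  country of purchase = UK: AU == UK is false
  original receipt provided: no → false
  extended warranty purchased: yes → true
  product age > 51 months: 47 > 51 is false
  product registered: yes → true
  tamper seal broken: no → false
  defect category = mainboard: software == mainboard is false
  defect category = software: software == software is true
  country of purchase ∈ {AU, FR, JP, US}: AU is in the set → true
  defect category ∈ {battery, mainboard}: software is not in the set → false
  NOT product registered: yes → false
Combine:
[1.1.1.1.1.3] false AND true = false
[1.1.1.1.1] false OR false OR false = false
[1.1.1.1.2.1] false → true (antecedent false ⇒ implication holds) = true
[1.1.1.1.2.2] false AND false = false
[1.1.1.1.2] true OR false = true
[1.1.1.1] false AND true = false
[1.1.1] NOT false = true
[1.1.2.1.1.1] true AND false = false
[1.1.2.1.1.2] true OR false = true
[1.1.2.1.1] false OR true = true
[1.1.2.1.2.1] exactly-one(false, true, true) = false
[1.1.2.1.2] NOT false = true
[1.1.2.1] true AND true = true
[1.1.2] NOT true = false
[1.1] true AND false = false
[1] NOT false = true
[2] exactly-one(true, false, false) = true
[root] true AND true = true
Overall: true → honored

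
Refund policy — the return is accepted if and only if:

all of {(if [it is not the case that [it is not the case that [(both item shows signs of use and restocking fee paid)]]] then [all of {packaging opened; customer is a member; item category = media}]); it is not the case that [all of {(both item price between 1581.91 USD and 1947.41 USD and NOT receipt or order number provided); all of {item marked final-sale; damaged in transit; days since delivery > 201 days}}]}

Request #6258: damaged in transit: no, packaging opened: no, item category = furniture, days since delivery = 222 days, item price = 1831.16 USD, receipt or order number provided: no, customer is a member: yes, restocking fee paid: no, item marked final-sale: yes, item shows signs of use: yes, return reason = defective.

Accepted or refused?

Accepted

Atomic conditions:
  item shows signs of use: yes → true
  restocking fee paid: no → false
  packaging opened: no → false
  customer is a member: yes → true
  item category = media: furniture == media is false
  item price between 1581.91 USD and 1947.41 USD: 1831.16 in [1581.91, 1947.41] is true
  NOT receipt or order number provided: no → true
  item marked final-sale: yes → true
  damaged in transit: no → false
  days since delivery > 201 days: 222 > 201 is true
Combine:
[1.1.1.1] true AND false = false
[1.1.1] NOT false = true
[1.1] NOT true = false
[1.2] false AND true AND false = false
[1] false → false (antecedent false ⇒ implication holds) = true
[2.1.1] true AND true = true
[2.1.2] true AND false AND true = false
[2.1] true AND false = false
[2] NOT false = true
[root] true AND true = true
Overall: true → accepted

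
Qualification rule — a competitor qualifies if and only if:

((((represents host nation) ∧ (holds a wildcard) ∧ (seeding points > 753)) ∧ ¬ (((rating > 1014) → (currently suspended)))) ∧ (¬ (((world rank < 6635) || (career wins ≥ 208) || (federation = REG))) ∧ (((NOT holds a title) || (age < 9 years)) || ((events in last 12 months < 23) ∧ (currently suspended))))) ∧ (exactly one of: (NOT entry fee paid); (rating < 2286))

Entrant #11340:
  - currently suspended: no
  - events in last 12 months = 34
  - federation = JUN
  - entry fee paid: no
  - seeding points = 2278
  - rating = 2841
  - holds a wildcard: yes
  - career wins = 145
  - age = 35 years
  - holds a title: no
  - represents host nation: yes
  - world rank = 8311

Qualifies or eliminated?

Qualifies

Atomic conditions:
  represents host nation: yes → true
  holds a wildcard: yes → true
  seeding points > 753: 2278 > 753 is true
  rating > 1014: 2841 > 1014 is true
  currently suspended: no → false
  world rank < 6635: 8311 < 6635 is false
  career wins ≥ 208: 145 ≥ 208 is false
  federation = REG: JUN == REG is false
  NOT holds a title: no → true
  age < 9 years: 35 < 9 is false
  events in last 12 months < 23: 34 < 23 is false
  NOT entry fee paid: no → true
  rating < 2286: 2841 < 2286 is false
Combine:
[1.1.1] true AND true AND true = true
[1.1.2.1] true → false = false
[1.1.2] NOT false = true
[1.1] true AND true = true
[1.2.1.1] false OR false OR false = false
[1.2.1] NOT false = true
[1.2.2.1] true OR false = true
[1.2.2.2] false AND false = false
[1.2.2] true OR false = true
[1.2] true AND true = true
[1] true AND true = true
[2] exactly-one(true, false) = true
[root] true AND true = true
Overall: true → qualifies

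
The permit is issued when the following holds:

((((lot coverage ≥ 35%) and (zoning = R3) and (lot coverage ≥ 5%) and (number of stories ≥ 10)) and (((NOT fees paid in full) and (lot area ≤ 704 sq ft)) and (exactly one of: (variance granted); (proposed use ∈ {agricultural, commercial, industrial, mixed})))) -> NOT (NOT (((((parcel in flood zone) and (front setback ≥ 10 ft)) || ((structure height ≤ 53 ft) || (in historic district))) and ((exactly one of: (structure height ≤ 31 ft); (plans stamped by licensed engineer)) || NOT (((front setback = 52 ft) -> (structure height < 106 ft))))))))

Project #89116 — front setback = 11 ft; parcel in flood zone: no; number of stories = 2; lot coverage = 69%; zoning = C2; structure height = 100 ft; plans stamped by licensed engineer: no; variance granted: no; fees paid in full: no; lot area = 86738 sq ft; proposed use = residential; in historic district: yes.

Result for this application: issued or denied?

Atomic conditions:
  lot coverage ≥ 35%: 69 ≥ 35 is true
  zoning = R3: C2 == R3 is false
  lot coverage ≥ 5%: 69 ≥ 5 is true
  number of stories ≥ 10: 2 ≥ 10 is false
  NOT fees paid in full: no → true
  lot area ≤ 704 sq ft: 86738 ≤ 704 is false
  variance granted: no → false
  proposed use ∈ {agricultural, commercial, industrial, mixed}: residential is not in the set → false
  parcel in flood zone: no → false
  front setback ≥ 10 ft: 11 ≥ 10 is true
  structure height ≤ 53 ft: 100 ≤ 53 is false
  in historic district: yes → true
  structure height ≤ 31 ft: 100 ≤ 31 is false
  plans stamped by licensed engineer: no → false
  front setback = 52 ft: 11 == 52 is false
  structure height < 106 ft: 100 < 106 is true
Combine:
[1.1] true AND false AND true AND false = false
[1.2.1] true AND false = false
[1.2.2] exactly-one(false, false) = false
[1.2] false AND false = false
[1] false AND false = false
[2.1.1.1.1] false AND true = false
[2.1.1.1.2] false OR true = true
[2.1.1.1] false OR true = true
[2.1.1.2.1] exactly-one(false, false) = false
[2.1.1.2.2.1] false → true (antecedent false ⇒ implication holds) = true
[2.1.1.2.2] NOT true = false
[2.1.1.2] false OR false = false
[2.1.1] true AND false = false
[2.1] NOT false = true
[2] NOT true = false
[root] false → false (antecedent false ⇒ implication holds) = true
Overall: true → issued

Issued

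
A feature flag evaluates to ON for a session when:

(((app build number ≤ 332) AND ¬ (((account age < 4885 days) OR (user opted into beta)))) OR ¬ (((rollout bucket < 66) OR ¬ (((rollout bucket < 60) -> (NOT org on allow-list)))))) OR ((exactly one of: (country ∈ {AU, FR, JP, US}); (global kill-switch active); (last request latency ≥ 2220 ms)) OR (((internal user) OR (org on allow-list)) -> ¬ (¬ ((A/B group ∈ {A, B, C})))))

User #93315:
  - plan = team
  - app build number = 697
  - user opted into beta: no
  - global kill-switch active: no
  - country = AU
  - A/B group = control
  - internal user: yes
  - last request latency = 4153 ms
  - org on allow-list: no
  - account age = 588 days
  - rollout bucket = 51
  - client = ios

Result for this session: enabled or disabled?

Atomic conditions:
  app build number ≤ 332: 697 ≤ 332 is false
  account age < 4885 days: 588 < 4885 is true
  user opted into beta: no → false
  rollout bucket < 66: 51 < 66 is true
  rollout bucket < 60: 51 < 60 is true
  NOT org on allow-list: no → true
  country ∈ {AU, FR, JP, US}: AU is in the set → true
  global kill-switch active: no → false
  last request latency ≥ 2220 ms: 4153 ≥ 2220 is true
  internal user: yes → true
  org on allow-list: no → false
  A/B group ∈ {A, B, C}: control is not in the set → false
Combine:
[1.1.2.1] true OR false = true
[1.1.2] NOT true = false
[1.1] false AND false = false
[1.2.1.2.1] true → true = true
[1.2.1.2] NOT true = false
[1.2.1] true OR false = true
[1.2] NOT true = false
[1] false OR false = false
[2.1] exactly-one(true, false, true) = false
[2.2.1] true OR false = true
[2.2.2.1] NOT false = true
[2.2.2] NOT true = false
[2.2] true → false = false
[2] false OR false = false
[root] false OR false = false
Overall: false → disabled

Disabled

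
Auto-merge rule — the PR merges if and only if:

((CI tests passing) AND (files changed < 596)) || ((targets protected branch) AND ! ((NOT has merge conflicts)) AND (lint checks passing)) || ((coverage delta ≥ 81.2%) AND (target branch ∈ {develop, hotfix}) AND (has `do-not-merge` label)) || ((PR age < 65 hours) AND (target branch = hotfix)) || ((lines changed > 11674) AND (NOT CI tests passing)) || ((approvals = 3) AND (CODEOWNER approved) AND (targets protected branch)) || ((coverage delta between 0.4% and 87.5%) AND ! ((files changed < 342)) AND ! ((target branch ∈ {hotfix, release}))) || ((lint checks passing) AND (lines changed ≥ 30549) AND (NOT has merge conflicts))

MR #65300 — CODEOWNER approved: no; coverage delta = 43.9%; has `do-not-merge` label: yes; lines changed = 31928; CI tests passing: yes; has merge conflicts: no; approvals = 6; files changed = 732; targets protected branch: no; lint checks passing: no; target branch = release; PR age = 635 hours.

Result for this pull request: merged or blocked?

Blocked

Atomic conditions:
  CI tests passing: yes → true
  files changed < 596: 732 < 596 is false
  targets protected branch: no → false
  NOT has merge conflicts: no → true
  lint checks passing: no → false
  coverage delta ≥ 81.2%: 43.9 ≥ 81.2 is false
  target branch ∈ {develop, hotfix}: release is not in the set → false
  has `do-not-merge` label: yes → true
  PR age < 65 hours: 635 < 65 is false
  target branch = hotfix: release == hotfix is false
  lines changed > 11674: 31928 > 11674 is true
  NOT CI tests passing: yes → false
  approvals = 3: 6 == 3 is false
  CODEOWNER approved: no → false
  coverage delta between 0.4% and 87.5%: 43.9 in [0.4, 87.5] is true
  files changed < 342: 732 < 342 is false
  target branch ∈ {hotfix, release}: release is in the set → true
  lines changed ≥ 30549: 31928 ≥ 30549 is true
Combine:
[1] true AND false = false
[2.2] NOT true = false
[2] false AND false AND false = false
[3] false AND false AND true = false
[4] false AND false = false
[5] true AND false = false
[6] false AND false AND false = false
[7.2] NOT false = true
[7.3] NOT true = false
[7] true AND true AND false = false
[8] false AND true AND true = false
[root] false OR false OR false OR false OR false OR false OR false OR false = false
Overall: false → blocked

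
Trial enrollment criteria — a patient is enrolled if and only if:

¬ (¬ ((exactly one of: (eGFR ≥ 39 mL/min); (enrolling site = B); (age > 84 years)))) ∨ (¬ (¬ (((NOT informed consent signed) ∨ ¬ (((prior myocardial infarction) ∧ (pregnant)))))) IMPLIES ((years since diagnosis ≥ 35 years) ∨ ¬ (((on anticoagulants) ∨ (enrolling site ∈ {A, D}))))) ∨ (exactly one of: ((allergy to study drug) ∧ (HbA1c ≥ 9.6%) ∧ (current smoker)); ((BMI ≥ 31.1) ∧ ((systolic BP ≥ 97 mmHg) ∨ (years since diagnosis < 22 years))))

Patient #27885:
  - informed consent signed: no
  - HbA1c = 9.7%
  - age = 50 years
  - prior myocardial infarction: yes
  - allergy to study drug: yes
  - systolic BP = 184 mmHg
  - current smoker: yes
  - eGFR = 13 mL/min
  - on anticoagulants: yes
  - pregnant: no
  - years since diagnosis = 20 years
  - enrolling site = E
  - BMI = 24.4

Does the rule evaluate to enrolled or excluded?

Atomic conditions:
  eGFR ≥ 39 mL/min: 13 ≥ 39 is false
  enrolling site = B: E == B is false
  age > 84 years: 50 > 84 is false
  NOT informed consent signed: no → true
  prior myocardial infarction: yes → true
  pregnant: no → false
  years since diagnosis ≥ 35 years: 20 ≥ 35 is false
  on anticoagulants: yes → true
  enrolling site ∈ {A, D}: E is not in the set → false
  allergy to study drug: yes → true
  HbA1c ≥ 9.6%: 9.7 ≥ 9.6 is true
  current smoker: yes → true
  BMI ≥ 31.1: 24.4 ≥ 31.1 is false
  systolic BP ≥ 97 mmHg: 184 ≥ 97 is true
  years since diagnosis < 22 years: 20 < 22 is true
Combine:
[1.1.1] exactly-one(false, false, false) = false
[1.1] NOT false = true
[1] NOT true = false
[2.1.1.1.2.1] true AND false = false
[2.1.1.1.2] NOT false = true
[2.1.1.1] true OR true = true
[2.1.1] NOT true = false
[2.1] NOT false = true
[2.2.2.1] true OR false = true
[2.2.2] NOT true = false
[2.2] false OR false = false
[2] true → false = false
[3.1] true AND true AND true = true
[3.2.2] true OR true = true
[3.2] false AND true = false
[3] exactly-one(true, false) = true
[root] false OR false OR true = true
Overall: true → enrolled

Enrolled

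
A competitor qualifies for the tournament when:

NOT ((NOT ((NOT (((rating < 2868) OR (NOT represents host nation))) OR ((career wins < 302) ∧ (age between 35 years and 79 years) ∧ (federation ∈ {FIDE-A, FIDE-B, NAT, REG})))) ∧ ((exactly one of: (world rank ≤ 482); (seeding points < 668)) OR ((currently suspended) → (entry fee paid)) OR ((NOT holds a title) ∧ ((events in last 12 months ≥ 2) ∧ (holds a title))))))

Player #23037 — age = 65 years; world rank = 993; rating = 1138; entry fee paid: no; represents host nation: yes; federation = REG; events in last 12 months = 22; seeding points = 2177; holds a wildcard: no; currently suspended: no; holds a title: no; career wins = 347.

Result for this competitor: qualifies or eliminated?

Atomic conditions:
  rating < 2868: 1138 < 2868 is true
  NOT represents host nation: yes → false
  career wins < 302: 347 < 302 is false
  age between 35 years and 79 years: 65 in [35, 79] is true
  federation ∈ {FIDE-A, FIDE-B, NAT, REG}: REG is in the set → true
  world rank ≤ 482: 993 ≤ 482 is false
  seeding points < 668: 2177 < 668 is false
  currently suspended: no → false
  entry fee paid: no → false
  NOT holds a title: no → true
  events in last 12 months ≥ 2: 22 ≥ 2 is true
  holds a title: no → false
Combine:
[1.1.1.1.1] true OR false = true
[1.1.1.1] NOT true = false
[1.1.1.2] false AND true AND true = false
[1.1.1] false OR false = false
[1.1] NOT false = true
[1.2.1] exactly-one(false, false) = false
[1.2.2] false → false (antecedent false ⇒ implication holds) = true
[1.2.3.2] true AND false = false
[1.2.3] true AND false = false
[1.2] false OR true OR false = true
[1] true AND true = true
[root] NOT true = false
Overall: false → eliminated

Eliminated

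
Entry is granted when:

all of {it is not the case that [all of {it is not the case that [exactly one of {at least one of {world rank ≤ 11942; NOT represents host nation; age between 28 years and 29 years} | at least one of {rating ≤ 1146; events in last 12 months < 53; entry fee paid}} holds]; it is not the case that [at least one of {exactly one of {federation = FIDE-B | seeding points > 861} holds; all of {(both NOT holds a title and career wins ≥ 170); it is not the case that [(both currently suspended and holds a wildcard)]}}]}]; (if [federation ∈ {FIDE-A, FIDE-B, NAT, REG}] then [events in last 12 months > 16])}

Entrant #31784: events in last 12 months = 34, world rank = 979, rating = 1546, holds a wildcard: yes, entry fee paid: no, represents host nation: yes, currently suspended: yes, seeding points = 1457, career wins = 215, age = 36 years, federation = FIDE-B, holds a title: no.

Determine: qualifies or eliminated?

Eliminated

Atomic conditions:
  world rank ≤ 11942: 979 ≤ 11942 is true
  NOT represents host nation: yes → false
  age between 28 years and 29 years: 36 in [28, 29] is false
  rating ≤ 1146: 1546 ≤ 1146 is false
  events in last 12 months < 53: 34 < 53 is true
  entry fee paid: no → false
  federation = FIDE-B: FIDE-B == FIDE-B is true
  seeding points > 861: 1457 > 861 is true
  NOT holds a title: no → true
  career wins ≥ 170: 215 ≥ 170 is true
  currently suspended: yes → true
  holds a wildcard: yes → true
  federation ∈ {FIDE-A, FIDE-B, NAT, REG}: FIDE-B is in the set → true
  events in last 12 months > 16: 34 > 16 is true
Combine:
[1.1.1.1.1] true OR false OR false = true
[1.1.1.1.2] false OR true OR false = true
[1.1.1.1] exactly-one(true, true) = false
[1.1.1] NOT false = true
[1.1.2.1.1] exactly-one(true, true) = false
[1.1.2.1.2.1] true AND true = true
[1.1.2.1.2.2.1] true AND true = true
[1.1.2.1.2.2] NOT true = false
[1.1.2.1.2] true AND false = false
[1.1.2.1] false OR false = false
[1.1.2] NOT false = true
[1.1] true AND true = true
[1] NOT true = false
[2] true → true = true
[root] false AND true = false
Overall: false → eliminated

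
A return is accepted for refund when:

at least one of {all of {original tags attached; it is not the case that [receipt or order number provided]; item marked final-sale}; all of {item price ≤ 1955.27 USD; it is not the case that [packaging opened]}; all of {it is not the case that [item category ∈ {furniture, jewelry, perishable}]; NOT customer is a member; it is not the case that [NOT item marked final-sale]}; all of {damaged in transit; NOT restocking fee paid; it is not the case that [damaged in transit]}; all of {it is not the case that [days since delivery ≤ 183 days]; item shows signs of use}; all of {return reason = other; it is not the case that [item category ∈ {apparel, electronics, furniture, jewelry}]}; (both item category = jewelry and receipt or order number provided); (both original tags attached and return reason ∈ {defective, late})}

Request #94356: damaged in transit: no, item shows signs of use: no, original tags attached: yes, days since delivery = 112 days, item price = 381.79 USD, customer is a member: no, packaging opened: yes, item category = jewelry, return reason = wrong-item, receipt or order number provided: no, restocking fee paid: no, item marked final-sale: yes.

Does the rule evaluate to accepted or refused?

Atomic conditions:
  original tags attached: yes → true
  receipt or order number provided: no → false
  item marked final-sale: yes → true
  item price ≤ 1955.27 USD: 381.79 ≤ 1955.27 is true
  packaging opened: yes → true
  item category ∈ {furniture, jewelry, perishable}: jewelry is in the set → true
  NOT customer is a member: no → true
  NOT item marked final-sale: yes → false
  damaged in transit: no → false
  NOT restocking fee paid: no → true
  days since delivery ≤ 183 days: 112 ≤ 183 is true
  item shows signs of use: no → false
  return reason = other: wrong-item == other is false
  item category ∈ {apparel, electronics, furniture, jewelry}: jewelry is in the set → true
  item category = jewelry: jewelry == jewelry is true
  return reason ∈ {defective, late}: wrong-item is not in the set → false
Combine:
[1.2] NOT false = true
[1] true AND true AND true = true
[2.2] NOT true = false
[2] true AND false = false
[3.1] NOT true = false
[3.3] NOT false = true
[3] false AND true AND true = false
[4.3] NOT false = true
[4] false AND true AND true = false
[5.1] NOT true = false
[5] false AND false = false
[6.2] NOT true = false
[6] false AND false = false
[7] true AND false = false
[8] true AND false = false
[root] true OR false OR false OR false OR false OR false OR false OR false = true
Overall: true → accepted

Accepted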